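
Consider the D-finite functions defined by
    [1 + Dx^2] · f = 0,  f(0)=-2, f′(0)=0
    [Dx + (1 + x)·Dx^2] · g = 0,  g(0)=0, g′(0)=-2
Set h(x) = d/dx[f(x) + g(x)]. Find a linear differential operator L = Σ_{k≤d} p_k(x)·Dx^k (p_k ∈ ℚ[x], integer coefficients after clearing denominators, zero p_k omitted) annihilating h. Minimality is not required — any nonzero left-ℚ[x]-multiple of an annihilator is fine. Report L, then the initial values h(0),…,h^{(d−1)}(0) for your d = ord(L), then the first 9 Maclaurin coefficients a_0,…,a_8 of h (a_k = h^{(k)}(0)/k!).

f: a_k = -2, 0, 1, 0, -1/12, 0, 1/360, 0, -1/20160, …
g: a_k = 0, -2, 1, -2/3, 1/2, -2/5, 1/3, -2/7, 1/4, …
Weyl lclm of L_f,L_g ⇒ L₀ (ord ≤ 4).
Derive L from L₀ (diff closure).
L = (7 + 2·x + x^2) + (3 + 5·x + 3·x^2 + x^3)·Dx + (7 + 2·x + x^2)·Dx^2 + (3 + 5·x + 3·x^2 + x^3)·Dx^3  (order 3).
h: a_k = -2, 4, -2, 5/3, -2, 121/60, -2, 5039/2520, -2, …
ICs: h(0) = -2, h′(0) = 4, h′′(0) = -4.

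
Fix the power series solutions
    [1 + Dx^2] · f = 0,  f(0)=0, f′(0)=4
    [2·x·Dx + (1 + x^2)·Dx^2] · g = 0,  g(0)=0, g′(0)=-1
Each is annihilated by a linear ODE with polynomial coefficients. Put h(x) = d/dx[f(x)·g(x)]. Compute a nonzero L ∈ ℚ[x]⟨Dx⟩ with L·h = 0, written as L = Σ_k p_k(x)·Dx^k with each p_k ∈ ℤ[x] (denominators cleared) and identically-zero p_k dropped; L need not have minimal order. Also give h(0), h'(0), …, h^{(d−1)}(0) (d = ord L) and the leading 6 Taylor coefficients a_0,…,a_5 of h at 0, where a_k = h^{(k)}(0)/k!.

f: a_k = 0, 4, 0, -2/3, 0, 1/30, …
g: a_k = 0, -1, 0, 1/3, 0, -1/5, …
Product ⇒ symmetric product L₀, ord ≤ 4.
Derive L from L₀ (diff closure).
L = (110 + 294·x^2 + 461·x^4 + 96·x^6 + 12·x^8 + 2·x^10 + x^12) + (68·x + 284·x^3 + 280·x^5 + 80·x^7 + 20·x^9 + 4·x^11)·Dx + (120 + 340·x^2 + 534·x^4 + 148·x^6 + 32·x^8 + 8·x^10 + 2·x^12)·Dx^2 + (68·x + 284·x^3 + 280·x^5 + 80·x^7 + 20·x^9 + 4·x^11)·Dx^3 + (10 + 46·x^2 + 73·x^4 + 52·x^6 + 20·x^8 + 6·x^10 + x^12)·Dx^4  (order 4).
h: a_k = 0, -8, 0, 8, 0, -19/3, …
ICs: h(0) = 0, h′(0) = -8, h′′(0) = 0, h′′′(0) = 48.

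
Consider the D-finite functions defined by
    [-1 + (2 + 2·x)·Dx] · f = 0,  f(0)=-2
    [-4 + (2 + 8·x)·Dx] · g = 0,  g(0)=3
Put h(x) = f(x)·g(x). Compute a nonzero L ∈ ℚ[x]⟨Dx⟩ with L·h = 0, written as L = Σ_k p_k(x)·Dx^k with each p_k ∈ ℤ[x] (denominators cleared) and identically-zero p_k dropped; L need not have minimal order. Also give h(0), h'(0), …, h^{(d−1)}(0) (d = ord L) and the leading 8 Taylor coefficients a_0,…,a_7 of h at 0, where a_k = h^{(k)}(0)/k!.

f: a_k = -2, -1, 1/4, -1/8, 5/64, -7/128, 21/512, -33/1024, …
g: a_k = 3, 6, -6, 12, -30, 84, -252, 792, …
f·g: L₀ = L_f ⊗_s L_g, ord ≤ 1·1.
L = (-5 - 8·x) + (2 + 10·x + 8·x^2)·Dx  (order 1).
h: a_k = -6, -15, 27/4, -135/8, 2943/64, -17145/128, 210087/512, -1337175/1024, …
ICs: h(0) = -6.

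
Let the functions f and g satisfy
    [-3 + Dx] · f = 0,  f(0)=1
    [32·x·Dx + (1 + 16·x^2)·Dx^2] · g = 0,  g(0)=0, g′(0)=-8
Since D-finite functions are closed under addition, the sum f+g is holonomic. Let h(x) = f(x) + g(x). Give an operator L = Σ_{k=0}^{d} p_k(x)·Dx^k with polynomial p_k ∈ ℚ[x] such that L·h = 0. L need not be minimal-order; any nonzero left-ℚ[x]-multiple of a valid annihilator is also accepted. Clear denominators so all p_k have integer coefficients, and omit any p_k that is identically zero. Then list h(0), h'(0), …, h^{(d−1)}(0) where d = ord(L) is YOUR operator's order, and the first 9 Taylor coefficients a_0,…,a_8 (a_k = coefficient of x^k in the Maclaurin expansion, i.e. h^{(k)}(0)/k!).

L = (96 - 288·x - 4608·x^2 - 4608·x^3)·Dx + (-41 + 1248·x^2 - 2304·x^4)·Dx^2 + (3 + 32·x + 96·x^2 + 512·x^3 + 768·x^4)·Dx^3  (order 3).
h: a_k = 1, -5, 9/2, 283/6, 27/8, -16303/40, 81/80, 2621683/560, 729/4480, …
ICs: h(0) = 1, h′(0) = -5, h′′(0) = 9.

f: a_k = 1, 3, 9/2, 9/2, 27/8, 81/40, 81/80, 243/560, 729/4480, …
g: a_k = 0, -8, 0, 128/3, 0, -2048/5, 0, 32768/7, 0, …
Sum ⇒ L₀ = lclm(L_f,L_g) in ℚ(x)⟨Dx⟩.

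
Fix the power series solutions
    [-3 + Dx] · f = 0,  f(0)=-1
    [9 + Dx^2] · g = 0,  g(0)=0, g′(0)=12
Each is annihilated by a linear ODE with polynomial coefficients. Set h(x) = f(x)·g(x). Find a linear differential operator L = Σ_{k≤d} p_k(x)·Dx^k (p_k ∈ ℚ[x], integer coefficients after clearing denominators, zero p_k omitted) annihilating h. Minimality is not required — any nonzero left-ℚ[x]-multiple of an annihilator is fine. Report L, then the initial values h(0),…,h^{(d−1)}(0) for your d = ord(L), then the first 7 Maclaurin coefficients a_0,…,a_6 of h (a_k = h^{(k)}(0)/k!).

L = 18 - 6·Dx + Dx^2  (order 2).
h: a_k = 0, -12, -36, -36, 0, 162/5, 162/5, …
ICs: h(0) = 0, h′(0) = -12.

f: a_k = -1, -3, -9/2, -9/2, -27/8, -81/40, -81/80, …
g: a_k = 0, 12, 0, -18, 0, 81/10, 0, …
h₀=f·g: eliminate ⇒ L₀, order ≤ 1·2.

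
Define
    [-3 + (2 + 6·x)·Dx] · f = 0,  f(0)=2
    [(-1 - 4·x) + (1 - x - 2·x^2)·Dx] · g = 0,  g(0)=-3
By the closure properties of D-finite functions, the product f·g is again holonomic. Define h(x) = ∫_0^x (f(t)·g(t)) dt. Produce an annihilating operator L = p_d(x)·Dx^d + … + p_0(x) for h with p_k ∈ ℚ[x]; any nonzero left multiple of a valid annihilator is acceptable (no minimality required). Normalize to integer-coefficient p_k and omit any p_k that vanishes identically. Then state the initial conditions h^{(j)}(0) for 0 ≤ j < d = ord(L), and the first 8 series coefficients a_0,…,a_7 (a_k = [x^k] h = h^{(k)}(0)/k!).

f: a_k = 2, 3, -9/4, 27/8, -405/64, 1701/128, -15309/512, 72171/1024, …
g: a_k = -3, -3, -9, -15, -33, -63, -129, -255, …
f·g: L₀ = L_f ⊗_s L_g, ord ≤ 1·1.
∫: right-multiply L₀ by Dx.
L = (5 + 11·x + 18·x^2)·Dx + (-2 - 4·x + 10·x^2 + 12·x^3)·Dx^2  (order 2).
h: a_k = 0, -6, -15/2, -27/4, -483/32, -5241/320, -10347/256, -162093/3584, …
ICs: h(0) = 0, h′(0) = -6.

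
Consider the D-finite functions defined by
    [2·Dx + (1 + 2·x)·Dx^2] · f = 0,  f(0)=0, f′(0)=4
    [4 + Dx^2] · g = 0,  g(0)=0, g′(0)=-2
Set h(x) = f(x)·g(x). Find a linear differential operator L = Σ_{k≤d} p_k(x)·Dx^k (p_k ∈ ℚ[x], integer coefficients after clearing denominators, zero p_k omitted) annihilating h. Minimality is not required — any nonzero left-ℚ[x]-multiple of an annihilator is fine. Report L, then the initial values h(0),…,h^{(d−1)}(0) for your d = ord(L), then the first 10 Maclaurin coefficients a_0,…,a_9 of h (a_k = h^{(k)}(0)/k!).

L = (-48 + 192·x + 1216·x^2 + 2048·x^3 + 1024·x^4) + (32 + 320·x + 768·x^2 + 512·x^3)·Dx + (160·x + 672·x^2 + 1024·x^3 + 512·x^4)·Dx^2 + (8 + 80·x + 192·x^2 + 128·x^3)·Dx^3 + (3 + 28·x + 92·x^2 + 128·x^3 + 64·x^4)·Dx^4  (order 4).
h: a_k = 0, 0, -8, 8, -16/3, 32/3, -176/9, 496/15, -3616/63, 6400/63, …
ICs: h(0) = 0, h′(0) = 0, h′′(0) = -16, h′′′(0) = 48.

f: a_k = 0, 4, -4, 16/3, -8, 64/5, -64/3, 256/7, -64, 1024/9, …
g: a_k = 0, -2, 0, 4/3, 0, -4/15, 0, 8/315, 0, -4/2835, …
f·g: L₀ = L_f ⊗_s L_g, ord ≤ 2·2.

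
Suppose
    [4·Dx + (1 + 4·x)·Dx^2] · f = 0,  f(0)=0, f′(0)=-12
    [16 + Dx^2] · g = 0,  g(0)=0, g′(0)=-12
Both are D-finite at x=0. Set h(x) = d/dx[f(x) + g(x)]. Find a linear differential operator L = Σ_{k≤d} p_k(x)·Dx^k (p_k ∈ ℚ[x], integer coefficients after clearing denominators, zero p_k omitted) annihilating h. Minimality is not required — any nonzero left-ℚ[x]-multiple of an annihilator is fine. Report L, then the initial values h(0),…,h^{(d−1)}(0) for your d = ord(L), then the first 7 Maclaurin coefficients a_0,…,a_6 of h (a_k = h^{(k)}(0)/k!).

f: a_k = 0, -12, 24, -64, 192, -3072/5, 2048, …
g: a_k = 0, -12, 0, 32, 0, -128/5, 0, …
f+g: L₀ = lclm(L_f,L_g), ord ≤ 2+2.
h₀' ⇒ L via d/dx closure of L₀.
L = (448 + 512·x + 1024·x^2) + (48 + 320·x + 768·x^2 + 1024·x^3)·Dx + (28 + 32·x + 64·x^2)·Dx^2 + (3 + 20·x + 48·x^2 + 64·x^3)·Dx^3  (order 3).
h: a_k = -24, 48, -96, 768, -3200, 12288, -736256/15, …
ICs: h(0) = -24, h′(0) = 48, h′′(0) = -192.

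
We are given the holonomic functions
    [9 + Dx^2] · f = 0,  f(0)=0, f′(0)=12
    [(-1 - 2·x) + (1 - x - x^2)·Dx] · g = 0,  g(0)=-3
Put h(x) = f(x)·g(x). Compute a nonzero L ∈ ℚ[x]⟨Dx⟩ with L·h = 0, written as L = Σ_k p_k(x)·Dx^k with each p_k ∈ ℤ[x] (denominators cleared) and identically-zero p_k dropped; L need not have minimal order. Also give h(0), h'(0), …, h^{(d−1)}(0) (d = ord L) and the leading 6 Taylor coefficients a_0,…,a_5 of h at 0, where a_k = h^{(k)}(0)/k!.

L = (-7 + 9·x + 9·x^2) + (2 + 4·x)·Dx + (-1 + x + x^2)·Dx^2  (order 2).
h: a_k = 0, -36, -36, -18, -54, -963/10, …
ICs: h(0) = 0, h′(0) = -36.

f: a_k = 0, 12, 0, -18, 0, 81/10, …
g: a_k = -3, -3, -6, -9, -15, -24, …
L₀ := L_f ⊗_s L_g (sym. prod.), ord ≤ 2.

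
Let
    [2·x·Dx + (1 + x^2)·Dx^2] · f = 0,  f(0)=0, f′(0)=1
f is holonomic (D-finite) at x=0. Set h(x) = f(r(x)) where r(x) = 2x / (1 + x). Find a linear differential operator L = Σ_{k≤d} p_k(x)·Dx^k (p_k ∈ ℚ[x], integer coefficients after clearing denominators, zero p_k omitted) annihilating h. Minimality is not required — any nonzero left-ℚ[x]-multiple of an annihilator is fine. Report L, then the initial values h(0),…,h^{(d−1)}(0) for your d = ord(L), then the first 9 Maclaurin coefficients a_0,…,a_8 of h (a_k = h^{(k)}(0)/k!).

f: a_k = 0, 1, 0, -1/3, 0, 1/5, 0, -1/7, 0, …
h₀=f(r): pull back L_f along r ⇒ L₀.
L = (2 + 10·x)·Dx + (1 + 2·x + 5·x^2)·Dx^2  (order 2).
h: a_k = 0, 2, -2, -2/3, 6, -38/5, -22/3, 278/7, -42, …
ICs: h(0) = 0, h′(0) = 2.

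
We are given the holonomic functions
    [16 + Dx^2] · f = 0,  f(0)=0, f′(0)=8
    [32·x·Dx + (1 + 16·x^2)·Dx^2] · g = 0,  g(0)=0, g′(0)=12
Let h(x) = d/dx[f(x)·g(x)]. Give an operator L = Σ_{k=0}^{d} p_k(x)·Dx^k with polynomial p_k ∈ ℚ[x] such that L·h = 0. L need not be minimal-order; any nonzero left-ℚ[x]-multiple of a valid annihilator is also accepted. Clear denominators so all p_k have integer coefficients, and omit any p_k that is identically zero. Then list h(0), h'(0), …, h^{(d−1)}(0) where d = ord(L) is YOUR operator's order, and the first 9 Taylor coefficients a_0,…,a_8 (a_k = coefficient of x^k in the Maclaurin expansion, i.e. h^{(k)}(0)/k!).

L = (14080 + 602112·x^2 + 15106048·x^4 + 50331648·x^6 + 100663296·x^8 + 268435456·x^10 + 2147483648·x^12) + (8704·x + 581632·x^3 + 9175040·x^5 + 41943040·x^7 + 167772160·x^9 + 536870912·x^11)·Dx + (960 + 43520·x^2 + 1093632·x^4 + 4849664·x^6 + 16777216·x^8 + 67108864·x^10 + 268435456·x^12)·Dx^2 + (544·x + 36352·x^3 + 573440·x^5 + 2621440·x^7 + 10485760·x^9 + 33554432·x^11)·Dx^3 + (5 + 368·x^2 + 9344·x^4 + 106496·x^6 + 655360·x^8 + 3145728·x^10 + 8388608·x^12)·Dx^4  (order 4).
h: a_k = 0, 192, 0, -3072, 0, 38912, 0, -2818048/5, 0, …
ICs: h(0) = 0, h′(0) = 192, h′′(0) = 0, h′′′(0) = -18432.

f: a_k = 0, 8, 0, -64/3, 0, 256/15, 0, -2048/315, 0, …
g: a_k = 0, 12, 0, -64, 0, 3072/5, 0, -49152/7, 0, …
f·g: L₀ = L_f ⊗_s L_g, ord ≤ 2·2.
Differentiate: ansatz ord ≤ ord L₀ ⇒ L.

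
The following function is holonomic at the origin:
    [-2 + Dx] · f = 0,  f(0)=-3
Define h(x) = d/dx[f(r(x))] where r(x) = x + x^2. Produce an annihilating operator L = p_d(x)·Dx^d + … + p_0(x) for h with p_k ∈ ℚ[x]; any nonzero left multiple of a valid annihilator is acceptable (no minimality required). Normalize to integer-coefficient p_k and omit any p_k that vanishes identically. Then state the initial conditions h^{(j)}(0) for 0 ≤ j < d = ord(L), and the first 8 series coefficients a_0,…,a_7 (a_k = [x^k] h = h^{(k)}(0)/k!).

f: a_k = -3, -6, -6, -4, -2, -4/5, -4/15, -8/105, …
Change of var in L_f (x↦r) gives L₀.
h₀' ⇒ L via d/dx closure of L₀.
L = (4 + 8·x + 8·x^2) + (-1 - 2·x)·Dx  (order 1).
h: a_k = -6, -24, -48, -80, -104, -608/5, -1856/15, -12224/105, …
ICs: h(0) = -6.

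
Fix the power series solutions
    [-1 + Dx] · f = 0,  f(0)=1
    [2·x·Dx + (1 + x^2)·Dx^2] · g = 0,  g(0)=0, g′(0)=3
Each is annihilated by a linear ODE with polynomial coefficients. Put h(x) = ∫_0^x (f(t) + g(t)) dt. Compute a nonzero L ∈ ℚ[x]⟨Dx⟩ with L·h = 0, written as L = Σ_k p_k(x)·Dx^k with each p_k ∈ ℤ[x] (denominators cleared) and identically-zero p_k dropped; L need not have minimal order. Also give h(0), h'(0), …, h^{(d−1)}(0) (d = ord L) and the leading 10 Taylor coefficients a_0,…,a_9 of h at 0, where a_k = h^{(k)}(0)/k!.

L = (2 - 4·x - 2·x^2)·Dx^2 + (-3 + 3·x + x^2 - x^3)·Dx^3 + (1 + x + x^2 + x^3)·Dx^4  (order 4).
h: a_k = 0, 1, 2, 1/6, -5/24, 1/120, 73/720, 1/5040, -2159/40320, 1/362880, …
ICs: h(0) = 0, h′(0) = 1, h′′(0) = 4, h′′′(0) = 1.

f: a_k = 1, 1, 1/2, 1/6, 1/24, 1/120, 1/720, 1/5040, 1/40320, 1/362880, …
g: a_k = 0, 3, 0, -1, 0, 3/5, 0, -3/7, 0, 1/3, …
L₀ := lclm(L_f,L_g); ord L₀ ≤ 1+2.
Integrate: L := L₀·Dx.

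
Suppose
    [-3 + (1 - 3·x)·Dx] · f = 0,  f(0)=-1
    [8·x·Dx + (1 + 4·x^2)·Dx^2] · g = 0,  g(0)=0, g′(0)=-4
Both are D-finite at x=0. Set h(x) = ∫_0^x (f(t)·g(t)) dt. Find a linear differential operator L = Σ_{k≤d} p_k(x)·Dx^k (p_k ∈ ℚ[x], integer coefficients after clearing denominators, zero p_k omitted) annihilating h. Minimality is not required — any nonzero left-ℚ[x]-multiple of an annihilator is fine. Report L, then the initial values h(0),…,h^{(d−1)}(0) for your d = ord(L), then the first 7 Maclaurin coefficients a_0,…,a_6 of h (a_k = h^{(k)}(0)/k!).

L = 24·x·Dx + (6 - 8·x + 48·x^2)·Dx^2 + (-1 + 3·x - 4·x^2 + 12·x^3)·Dx^3  (order 3).
h: a_k = 0, 0, 2, 4, 23/3, 92/5, 722/15, …
ICs: h(0) = 0, h′(0) = 0, h′′(0) = 4.

f: a_k = -1, -3, -9, -27, -81, -243, -729, …
g: a_k = 0, -4, 0, 16/3, 0, -64/5, 0, …
f·g: L₀ = L_f ⊗_s L_g, ord ≤ 1·2.
∫: right-multiply L₀ by Dx.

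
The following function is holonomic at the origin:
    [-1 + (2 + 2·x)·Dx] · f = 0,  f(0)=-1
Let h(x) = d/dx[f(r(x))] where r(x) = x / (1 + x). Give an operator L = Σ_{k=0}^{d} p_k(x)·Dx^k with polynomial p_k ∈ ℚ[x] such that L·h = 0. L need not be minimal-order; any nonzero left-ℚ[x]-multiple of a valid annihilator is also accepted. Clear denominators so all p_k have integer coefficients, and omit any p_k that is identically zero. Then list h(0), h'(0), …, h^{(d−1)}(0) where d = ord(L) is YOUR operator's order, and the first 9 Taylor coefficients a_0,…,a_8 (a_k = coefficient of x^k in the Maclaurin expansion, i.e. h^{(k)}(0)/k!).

L = (-5 - 8·x) + (-2 - 6·x - 4·x^2)·Dx  (order 1).
h: a_k = -1/2, 5/4, -39/16, 141/32, -1995/256, 7059/512, -50435/2048, 182461/4096, -5347827/65536, …
ICs: h(0) = -1/2.

f: a_k = -1, -1/2, 1/8, -1/16, 5/128, -7/256, 21/1024, -33/2048, 429/32768, …
Substitute x→r, Dx→(1/r')Dx; clear ⇒ L₀.
Derive L from L₀ (diff closure).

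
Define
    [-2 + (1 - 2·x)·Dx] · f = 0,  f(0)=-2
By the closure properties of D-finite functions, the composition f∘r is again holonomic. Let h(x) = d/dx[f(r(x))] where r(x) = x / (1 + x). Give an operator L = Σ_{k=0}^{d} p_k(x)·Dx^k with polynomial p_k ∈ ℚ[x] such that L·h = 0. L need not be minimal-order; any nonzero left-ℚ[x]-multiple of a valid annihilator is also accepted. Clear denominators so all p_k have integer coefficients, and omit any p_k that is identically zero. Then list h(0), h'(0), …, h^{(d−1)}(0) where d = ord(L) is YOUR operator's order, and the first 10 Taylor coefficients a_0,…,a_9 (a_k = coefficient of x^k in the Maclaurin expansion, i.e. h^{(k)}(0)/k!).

f: a_k = -2, -4, -8, -16, -32, -64, -128, -256, -512, -1024, …
h₀=f(r): pull back L_f along r ⇒ L₀.
h=h₀': d/dx-closure on L₀ ⇒ L.
L = 2 + (-1 + x)·Dx  (order 1).
h: a_k = -4, -8, -12, -16, -20, -24, -28, -32, -36, -40, …
ICs: h(0) = -4.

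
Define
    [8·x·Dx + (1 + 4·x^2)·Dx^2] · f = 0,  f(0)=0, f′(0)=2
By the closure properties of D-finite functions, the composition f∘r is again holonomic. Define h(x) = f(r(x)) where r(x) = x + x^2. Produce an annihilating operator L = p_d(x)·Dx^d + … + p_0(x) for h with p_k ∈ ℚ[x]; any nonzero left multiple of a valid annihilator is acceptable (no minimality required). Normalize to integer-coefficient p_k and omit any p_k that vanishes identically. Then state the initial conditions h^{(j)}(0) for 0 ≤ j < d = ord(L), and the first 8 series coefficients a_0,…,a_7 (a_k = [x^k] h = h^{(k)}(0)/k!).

L = (-2 + 8·x + 32·x^2 + 48·x^3 + 24·x^4)·Dx + (1 + 2·x + 4·x^2 + 16·x^3 + 20·x^4 + 8·x^5)·Dx^2  (order 2).
h: a_k = 0, 2, 2, -8/3, -8, -8/5, 88/3, 320/7, …
ICs: h(0) = 0, h′(0) = 2.

f: a_k = 0, 2, 0, -8/3, 0, 32/5, 0, -128/7, …
h₀=f(r): pull back L_f along r ⇒ L₀.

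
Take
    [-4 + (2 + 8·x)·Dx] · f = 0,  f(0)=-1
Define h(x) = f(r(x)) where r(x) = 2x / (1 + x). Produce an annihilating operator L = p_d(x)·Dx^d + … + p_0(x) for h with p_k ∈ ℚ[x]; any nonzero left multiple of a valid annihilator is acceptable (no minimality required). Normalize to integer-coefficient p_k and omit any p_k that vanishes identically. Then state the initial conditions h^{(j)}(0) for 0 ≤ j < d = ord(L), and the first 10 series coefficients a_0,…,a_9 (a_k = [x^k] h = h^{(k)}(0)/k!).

f: a_k = -1, -2, 2, -4, 10, -28, 84, -264, 858, -2860, …
Substitute x→r, Dx→(1/r')Dx; clear ⇒ L₀.
L = -4 + (1 + 10·x + 9·x^2)·Dx  (order 1).
h: a_k = -1, -4, 12, -52, 284, -1764, 11820, -83220, 606780, -4541380, …
ICs: h(0) = -1.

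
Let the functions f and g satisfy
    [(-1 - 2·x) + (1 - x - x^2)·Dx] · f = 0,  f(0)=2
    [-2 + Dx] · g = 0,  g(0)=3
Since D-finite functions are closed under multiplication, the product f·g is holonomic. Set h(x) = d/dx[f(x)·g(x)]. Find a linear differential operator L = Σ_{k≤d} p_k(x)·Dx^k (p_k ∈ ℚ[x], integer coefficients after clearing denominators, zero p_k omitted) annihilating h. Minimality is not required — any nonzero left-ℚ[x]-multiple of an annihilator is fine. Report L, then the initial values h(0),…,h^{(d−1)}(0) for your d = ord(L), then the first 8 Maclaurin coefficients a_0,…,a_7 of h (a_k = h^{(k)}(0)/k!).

L = (12 + 2·x - 10·x^2 + 4·x^4) + (-3 + 3·x + 5·x^2 - 2·x^3 - 2·x^4)·Dx  (order 1).
h: a_k = 18, 72, 186, 408, 828, 8044/5, 15186/5, 196576/35, …
ICs: h(0) = 18.

f: a_k = 2, 2, 4, 6, 10, 16, 26, 42, …
g: a_k = 3, 6, 6, 4, 2, 4/5, 4/15, 8/105, …
Product ⇒ symmetric product L₀, ord ≤ 1.
h₀' ⇒ L via d/dx closure of L₀.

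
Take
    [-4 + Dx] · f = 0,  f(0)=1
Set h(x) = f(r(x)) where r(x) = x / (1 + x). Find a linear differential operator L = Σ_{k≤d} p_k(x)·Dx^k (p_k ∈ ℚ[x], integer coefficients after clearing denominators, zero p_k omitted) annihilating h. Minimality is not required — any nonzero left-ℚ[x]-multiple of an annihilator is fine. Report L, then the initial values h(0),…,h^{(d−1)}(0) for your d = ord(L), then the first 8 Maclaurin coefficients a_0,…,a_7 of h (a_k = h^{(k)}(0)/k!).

L = -4 + (1 + 2·x + x^2)·Dx  (order 1).
h: a_k = 1, 4, 4, -4/3, -4/3, 28/15, -44/45, -68/315, …
ICs: h(0) = 1.

f: a_k = 1, 4, 8, 32/3, 32/3, 128/15, 256/45, 1024/315, …
h₀=f(r): pull back L_f along r ⇒ L₀.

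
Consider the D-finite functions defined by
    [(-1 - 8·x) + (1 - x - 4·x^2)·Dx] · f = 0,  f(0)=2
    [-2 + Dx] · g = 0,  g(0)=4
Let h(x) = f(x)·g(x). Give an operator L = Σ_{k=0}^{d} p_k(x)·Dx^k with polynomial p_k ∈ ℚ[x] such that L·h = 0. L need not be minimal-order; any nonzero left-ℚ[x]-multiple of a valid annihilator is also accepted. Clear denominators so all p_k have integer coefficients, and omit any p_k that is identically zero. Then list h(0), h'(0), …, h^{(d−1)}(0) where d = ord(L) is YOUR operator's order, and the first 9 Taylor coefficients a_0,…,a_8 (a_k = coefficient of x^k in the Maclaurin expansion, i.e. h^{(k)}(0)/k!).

f: a_k = 2, 2, 10, 18, 58, 130, 362, 882, 2330, …
g: a_k = 4, 8, 8, 16/3, 8/3, 16/15, 16/45, 32/315, 8/315, …
Product ⇒ symmetric product L₀, ord ≤ 1.
L = (3 + 6·x - 8·x^2) + (-1 + x + 4·x^2)·Dx  (order 1).
h: a_k = 8, 24, 72, 536/3, 472, 5944/5, 138488/45, 274152/35, 2115016/105, …
ICs: h(0) = 8.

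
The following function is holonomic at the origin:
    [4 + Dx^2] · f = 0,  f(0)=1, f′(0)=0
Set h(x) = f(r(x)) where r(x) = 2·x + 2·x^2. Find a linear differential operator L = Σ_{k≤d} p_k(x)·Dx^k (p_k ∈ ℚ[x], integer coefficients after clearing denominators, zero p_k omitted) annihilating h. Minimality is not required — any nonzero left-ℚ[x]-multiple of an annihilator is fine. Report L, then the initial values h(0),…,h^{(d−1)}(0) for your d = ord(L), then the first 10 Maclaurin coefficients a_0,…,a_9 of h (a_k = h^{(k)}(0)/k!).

f: a_k = 1, 0, -2, 0, 2/3, 0, -4/45, 0, 2/315, 0, …
Substitute x→r, Dx→(1/r')Dx; clear ⇒ L₀.
L = (16 + 96·x + 192·x^2 + 128·x^3) - 2·Dx + (1 + 2·x)·Dx^2  (order 2).
h: a_k = 1, 0, -8, -16, 8/3, 128/3, 2624/45, 128/15, -23008/315, -31744/315, …
ICs: h(0) = 1, h′(0) = 0.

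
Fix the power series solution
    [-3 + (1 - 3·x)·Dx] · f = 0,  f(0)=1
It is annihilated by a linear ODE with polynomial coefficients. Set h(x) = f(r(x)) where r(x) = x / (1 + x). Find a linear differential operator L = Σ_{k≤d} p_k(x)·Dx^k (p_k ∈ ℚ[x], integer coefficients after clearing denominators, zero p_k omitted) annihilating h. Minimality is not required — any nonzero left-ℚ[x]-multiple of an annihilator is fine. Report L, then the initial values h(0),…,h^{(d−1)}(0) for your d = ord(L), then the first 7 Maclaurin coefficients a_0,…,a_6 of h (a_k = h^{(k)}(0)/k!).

f: a_k = 1, 3, 9, 27, 81, 243, 729, …
Substitute x→r, Dx→(1/r')Dx; clear ⇒ L₀.
L = 3 + (-1 + x + 2·x^2)·Dx  (order 1).
h: a_k = 1, 3, 6, 12, 24, 48, 96, …
ICs: h(0) = 1.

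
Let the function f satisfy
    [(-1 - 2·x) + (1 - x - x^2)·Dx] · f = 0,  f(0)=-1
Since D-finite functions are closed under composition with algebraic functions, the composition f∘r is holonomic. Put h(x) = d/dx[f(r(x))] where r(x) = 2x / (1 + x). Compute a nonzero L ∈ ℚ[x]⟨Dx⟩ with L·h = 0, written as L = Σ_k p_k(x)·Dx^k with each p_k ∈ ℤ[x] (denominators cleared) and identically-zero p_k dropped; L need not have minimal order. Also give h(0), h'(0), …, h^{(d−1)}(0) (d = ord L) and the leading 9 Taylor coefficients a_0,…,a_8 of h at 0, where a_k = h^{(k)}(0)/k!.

f: a_k = -1, -1, -2, -3, -5, -8, -13, -21, -34, …
Substitute x→r, Dx→(1/r')Dx; clear ⇒ L₀.
h₀' ⇒ L via d/dx closure of L₀.
L = (6 + 30·x + 90·x^2 + 50·x^3) + (-1 - 6·x + 30·x^3 + 25·x^4)·Dx  (order 1).
h: a_k = -2, -12, -30, -120, -250, -900, -1750, -6000, -11250, …
ICs: h(0) = -2.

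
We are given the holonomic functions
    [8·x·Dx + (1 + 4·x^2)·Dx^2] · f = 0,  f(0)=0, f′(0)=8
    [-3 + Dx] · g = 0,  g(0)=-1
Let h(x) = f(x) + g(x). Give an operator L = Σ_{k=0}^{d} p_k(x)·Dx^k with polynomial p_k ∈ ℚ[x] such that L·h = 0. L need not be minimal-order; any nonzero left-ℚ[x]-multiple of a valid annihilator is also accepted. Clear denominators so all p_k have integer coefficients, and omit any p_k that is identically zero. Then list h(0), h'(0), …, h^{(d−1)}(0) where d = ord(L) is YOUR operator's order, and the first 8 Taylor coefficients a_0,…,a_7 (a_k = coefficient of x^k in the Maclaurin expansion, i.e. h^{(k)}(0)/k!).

L = (24 - 72·x - 288·x^2 - 288·x^3)·Dx + (-17 + 24·x^2 - 144·x^4)·Dx^2 + (3 + 8·x + 24·x^2 + 32·x^3 + 48·x^4)·Dx^3  (order 3).
h: a_k = -1, 5, -9/2, -91/6, -27/8, 943/40, -81/80, -41203/560, …
ICs: h(0) = -1, h′(0) = 5, h′′(0) = -9.

f: a_k = 0, 8, 0, -32/3, 0, 128/5, 0, -512/7, …
g: a_k = -1, -3, -9/2, -9/2, -27/8, -81/40, -81/80, -243/560, …
Weyl lclm of L_f,L_g ⇒ L₀ (ord ≤ 3).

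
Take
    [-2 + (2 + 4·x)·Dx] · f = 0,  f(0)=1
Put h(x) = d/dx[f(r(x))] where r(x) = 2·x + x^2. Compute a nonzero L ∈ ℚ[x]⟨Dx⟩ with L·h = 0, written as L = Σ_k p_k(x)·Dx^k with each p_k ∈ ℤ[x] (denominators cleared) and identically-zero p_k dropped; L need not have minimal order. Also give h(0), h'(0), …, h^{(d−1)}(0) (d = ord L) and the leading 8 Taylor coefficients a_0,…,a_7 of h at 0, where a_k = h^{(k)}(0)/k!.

L = -1 + (-1 - 5·x - 6·x^2 - 2·x^3)·Dx  (order 1).
h: a_k = 2, -2, 6, -18, 55, -171, 539, -1717, …
ICs: h(0) = 2.

f: a_k = 1, 1, -1/2, 1/2, -5/8, 7/8, -21/16, 33/16, …
h₀=f(r): pull back L_f along r ⇒ L₀.
Derive L from L₀ (diff closure).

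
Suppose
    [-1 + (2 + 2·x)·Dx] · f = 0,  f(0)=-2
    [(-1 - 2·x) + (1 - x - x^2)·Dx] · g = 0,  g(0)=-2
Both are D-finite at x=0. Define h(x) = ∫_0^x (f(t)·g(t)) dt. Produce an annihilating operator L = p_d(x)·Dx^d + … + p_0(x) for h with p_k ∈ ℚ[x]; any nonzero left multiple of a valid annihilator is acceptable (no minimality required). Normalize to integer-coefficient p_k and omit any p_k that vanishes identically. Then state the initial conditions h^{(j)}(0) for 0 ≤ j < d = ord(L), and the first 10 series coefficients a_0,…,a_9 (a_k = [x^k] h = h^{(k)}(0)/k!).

L = (3 + 5·x + 3·x^2)·Dx + (-2 + 4·x^2 + 2·x^3)·Dx^2  (order 2).
h: a_k = 0, 4, 3, 19/6, 63/16, 803/160, 2621/384, 16887/1792, 54775/4096, 1416355/73728, …
ICs: h(0) = 0, h′(0) = 4.

f: a_k = -2, -1, 1/4, -1/8, 5/64, -7/128, 21/512, -33/1024, 429/16384, -715/32768, …
g: a_k = -2, -2, -4, -6, -10, -16, -26, -42, -68, -110, …
f·g: L₀ = L_f ⊗_s L_g, ord ≤ 1·1.
Integrate: L := L₀·Dx.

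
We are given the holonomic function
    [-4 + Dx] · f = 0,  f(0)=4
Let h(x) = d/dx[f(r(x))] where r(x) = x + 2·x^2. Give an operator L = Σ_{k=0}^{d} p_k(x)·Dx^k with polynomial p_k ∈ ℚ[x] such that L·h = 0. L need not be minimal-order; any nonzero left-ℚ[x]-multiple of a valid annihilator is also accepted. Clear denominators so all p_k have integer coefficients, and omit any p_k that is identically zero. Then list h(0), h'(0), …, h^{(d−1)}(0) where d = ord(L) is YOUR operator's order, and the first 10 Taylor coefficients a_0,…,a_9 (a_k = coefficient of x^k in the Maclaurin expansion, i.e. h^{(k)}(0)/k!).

L = (8 + 32·x + 64·x^2) + (-1 - 4·x)·Dx  (order 1).
h: a_k = 16, 128, 512, 5120/3, 13312/3, 155648/15, 950272/45, 12517376/315, 4292608/63, 311164928/2835, …
ICs: h(0) = 16.

f: a_k = 4, 16, 32, 128/3, 128/3, 512/15, 1024/45, 4096/315, 2048/315, 8192/2835, …
L₀ from L_f via x↦r, Dx↦r'^{-1}Dx.
h=h₀': d/dx-closure on L₀ ⇒ L.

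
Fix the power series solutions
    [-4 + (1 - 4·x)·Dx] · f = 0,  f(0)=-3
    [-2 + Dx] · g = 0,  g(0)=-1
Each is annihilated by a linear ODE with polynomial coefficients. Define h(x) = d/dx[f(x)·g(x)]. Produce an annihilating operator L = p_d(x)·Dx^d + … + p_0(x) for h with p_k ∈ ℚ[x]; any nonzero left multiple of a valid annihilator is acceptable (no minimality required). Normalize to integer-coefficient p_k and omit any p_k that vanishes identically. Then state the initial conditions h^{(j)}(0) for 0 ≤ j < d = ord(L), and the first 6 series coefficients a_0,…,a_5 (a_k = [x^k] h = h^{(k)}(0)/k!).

f: a_k = -3, -12, -48, -192, -768, -3072, …
g: a_k = -1, -2, -2, -4/3, -2/3, -4/15, …
f·g: L₀ = L_f ⊗_s L_g, ord ≤ 1·1.
Derive L from L₀ (diff closure).
L = (26 - 48·x + 32·x^2) + (-3 + 16·x - 16·x^2)·Dx  (order 1).
h: a_k = 18, 156, 948, 5064, 25324, 607784/5, …
ICs: h(0) = 18.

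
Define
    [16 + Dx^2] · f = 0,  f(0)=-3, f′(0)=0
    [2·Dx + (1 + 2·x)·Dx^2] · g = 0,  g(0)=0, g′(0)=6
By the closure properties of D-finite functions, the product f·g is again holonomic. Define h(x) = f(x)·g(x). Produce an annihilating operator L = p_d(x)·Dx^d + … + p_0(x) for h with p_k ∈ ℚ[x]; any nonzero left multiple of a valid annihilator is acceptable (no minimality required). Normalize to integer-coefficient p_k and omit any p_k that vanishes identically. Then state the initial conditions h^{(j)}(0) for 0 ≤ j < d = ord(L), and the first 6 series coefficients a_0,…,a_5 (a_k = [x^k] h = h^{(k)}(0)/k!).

f: a_k = -3, 0, 24, 0, -32, 0, …
g: a_k = 0, 6, -6, 8, -12, 96/5, …
f·g: L₀ = L_f ⊗_s L_g, ord ≤ 2·2.
L = (2688 + 27648·x + 93184·x^2 + 131072·x^3 + 65536·x^4) + (896 + 5888·x + 12288·x^2 + 8192·x^3)·Dx + (408 + 3712·x + 11904·x^2 + 16384·x^3 + 8192·x^4)·Dx^2 + (56 + 368·x + 768·x^2 + 512·x^3)·Dx^3 + (15 + 124·x + 380·x^2 + 512·x^3 + 256·x^4)·Dx^4  (order 4).
h: a_k = 0, -18, 18, 120, -108, -288/5, …
ICs: h(0) = 0, h′(0) = -18, h′′(0) = 36, h′′′(0) = 720.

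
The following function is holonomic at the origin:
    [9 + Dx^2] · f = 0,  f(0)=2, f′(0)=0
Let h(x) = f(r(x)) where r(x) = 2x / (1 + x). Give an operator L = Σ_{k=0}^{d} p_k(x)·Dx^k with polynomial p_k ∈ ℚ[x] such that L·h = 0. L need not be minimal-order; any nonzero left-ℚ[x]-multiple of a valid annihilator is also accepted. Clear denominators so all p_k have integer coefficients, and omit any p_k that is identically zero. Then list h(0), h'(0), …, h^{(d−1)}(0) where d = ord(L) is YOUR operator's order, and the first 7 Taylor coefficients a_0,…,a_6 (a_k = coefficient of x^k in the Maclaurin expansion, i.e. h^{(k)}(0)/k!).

f: a_k = 2, 0, -9, 0, 27/4, 0, -81/40, …
Substitute x→r, Dx→(1/r')Dx; clear ⇒ L₀.
L = 36 + (2 + 6·x + 6·x^2 + 2·x^3)·Dx + (1 + 4·x + 6·x^2 + 4·x^3 + x^4)·Dx^2  (order 2).
h: a_k = 2, 0, -36, 72, 0, -288, 3852/5, …
ICs: h(0) = 2, h′(0) = 0.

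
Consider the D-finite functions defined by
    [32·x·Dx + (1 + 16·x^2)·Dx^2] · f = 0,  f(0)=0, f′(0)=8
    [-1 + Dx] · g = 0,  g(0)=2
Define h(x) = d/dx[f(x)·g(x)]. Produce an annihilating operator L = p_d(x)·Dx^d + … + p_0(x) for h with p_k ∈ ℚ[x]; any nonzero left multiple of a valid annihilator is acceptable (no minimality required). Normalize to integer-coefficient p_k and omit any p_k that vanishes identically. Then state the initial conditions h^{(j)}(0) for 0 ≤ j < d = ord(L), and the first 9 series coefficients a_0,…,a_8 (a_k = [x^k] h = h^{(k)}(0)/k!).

L = (-31 - 64·x + 1568·x^2 - 1024·x^3 + 256·x^4) + (30 + 96·x - 1600·x^2 + 1536·x^3 - 512·x^4)·Dx + (1 - 32·x + 32·x^2 - 512·x^3 + 256·x^4)·Dx^2  (order 2).
h: a_k = 16, 32, -232, -992/3, 3886, 14492/3, -940403/15, -4650136/63, 169134311/168, …
ICs: h(0) = 16, h′(0) = 32.

f: a_k = 0, 8, 0, -128/3, 0, 2048/5, 0, -32768/7, 0, …
g: a_k = 2, 2, 1, 1/3, 1/12, 1/60, 1/360, 1/2520, 1/20160, …
f·g: L₀ = L_f ⊗_s L_g, ord ≤ 2·1.
Derive L from L₀ (diff closure).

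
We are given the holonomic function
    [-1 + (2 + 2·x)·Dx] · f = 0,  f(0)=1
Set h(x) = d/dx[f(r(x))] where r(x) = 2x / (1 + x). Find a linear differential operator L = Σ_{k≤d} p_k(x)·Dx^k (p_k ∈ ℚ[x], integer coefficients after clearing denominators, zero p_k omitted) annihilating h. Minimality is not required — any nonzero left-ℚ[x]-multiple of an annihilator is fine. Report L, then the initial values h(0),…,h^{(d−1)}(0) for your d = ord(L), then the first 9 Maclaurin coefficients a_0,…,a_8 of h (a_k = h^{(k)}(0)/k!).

L = (-3 - 6·x) + (-1 - 4·x - 3·x^2)·Dx  (order 1).
h: a_k = 1, -3, 15/2, -37/2, 375/8, -981/8, 5271/16, -14445/16, 321291/128, …
ICs: h(0) = 1.

f: a_k = 1, 1/2, -1/8, 1/16, -5/128, 7/256, -21/1024, 33/2048, -429/32768, …
f∘r: x↦r, Dx↦Dx/r' in L_f ⇒ L₀.
h=h₀': d/dx-closure on L₀ ⇒ L.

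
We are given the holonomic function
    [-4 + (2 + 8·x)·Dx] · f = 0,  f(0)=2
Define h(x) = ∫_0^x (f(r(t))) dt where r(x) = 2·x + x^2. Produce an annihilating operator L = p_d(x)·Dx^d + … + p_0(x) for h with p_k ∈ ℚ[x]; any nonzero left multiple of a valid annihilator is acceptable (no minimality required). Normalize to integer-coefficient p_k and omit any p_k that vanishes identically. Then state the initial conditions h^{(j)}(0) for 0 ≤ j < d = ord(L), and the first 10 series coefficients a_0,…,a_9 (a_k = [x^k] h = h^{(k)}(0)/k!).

f: a_k = 2, 4, -4, 8, -20, 56, -168, 528, -1716, 5720, …
f∘r: x↦r, Dx↦Dx/r' in L_f ⇒ L₀.
h=∫₀ˣh₀: take L = L₀·Dx.
L = (-4 - 4·x)·Dx + (1 + 8·x + 4·x^2)·Dx^2  (order 2).
h: a_k = 0, 2, 4, -4, 12, -228/5, 200, -6744/7, 4956, -80284/3, …
ICs: h(0) = 0, h′(0) = 2.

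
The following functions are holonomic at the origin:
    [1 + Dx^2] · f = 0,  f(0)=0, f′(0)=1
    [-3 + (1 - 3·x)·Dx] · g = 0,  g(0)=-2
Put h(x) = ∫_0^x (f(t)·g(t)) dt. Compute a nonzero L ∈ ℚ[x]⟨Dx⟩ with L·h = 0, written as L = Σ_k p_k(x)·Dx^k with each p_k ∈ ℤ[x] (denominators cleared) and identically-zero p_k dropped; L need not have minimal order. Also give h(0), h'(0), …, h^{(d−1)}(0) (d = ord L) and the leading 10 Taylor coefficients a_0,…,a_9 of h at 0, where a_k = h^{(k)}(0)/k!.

L = (-1 + 3·x)·Dx + 6·Dx^2 + (-1 + 3·x)·Dx^3  (order 3).
h: a_k = 0, 0, -1, -2, -53/12, -53/5, -9541/360, -1363/20, -3606497/20160, -3606497/7560, …
ICs: h(0) = 0, h′(0) = 0, h′′(0) = -2.

f: a_k = 0, 1, 0, -1/6, 0, 1/120, 0, -1/5040, 0, 1/362880, …
g: a_k = -2, -6, -18, -54, -162, -486, -1458, -4374, -13122, -39366, …
f·g: L₀ = L_f ⊗_s L_g, ord ≤ 2·1.
h=∫h₀ ⇒ L = L₀·Dx.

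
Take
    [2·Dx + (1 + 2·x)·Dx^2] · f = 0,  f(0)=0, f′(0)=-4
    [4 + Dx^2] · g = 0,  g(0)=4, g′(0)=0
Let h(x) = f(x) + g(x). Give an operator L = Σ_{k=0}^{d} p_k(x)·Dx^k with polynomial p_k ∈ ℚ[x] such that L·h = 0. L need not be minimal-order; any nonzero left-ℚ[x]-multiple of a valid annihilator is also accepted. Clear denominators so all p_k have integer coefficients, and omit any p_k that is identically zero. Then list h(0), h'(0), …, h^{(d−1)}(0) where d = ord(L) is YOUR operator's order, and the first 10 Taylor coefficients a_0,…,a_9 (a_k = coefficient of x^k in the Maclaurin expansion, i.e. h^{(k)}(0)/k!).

L = (56 + 32·x + 32·x^2)·Dx + (12 + 40·x + 48·x^2 + 32·x^3)·Dx^2 + (14 + 8·x + 8·x^2)·Dx^3 + (3 + 10·x + 12·x^2 + 8·x^3)·Dx^4  (order 4).
h: a_k = 4, -4, -4, -16/3, 32/3, -64/5, 944/45, -256/7, 20168/315, -1024/9, …
ICs: h(0) = 4, h′(0) = -4, h′′(0) = -8, h′′′(0) = -32.

f: a_k = 0, -4, 4, -16/3, 8, -64/5, 64/3, -256/7, 64, -1024/9, …
g: a_k = 4, 0, -8, 0, 8/3, 0, -16/45, 0, 8/315, 0, …
Sum ⇒ L₀ = lclm(L_f,L_g) in ℚ(x)⟨Dx⟩.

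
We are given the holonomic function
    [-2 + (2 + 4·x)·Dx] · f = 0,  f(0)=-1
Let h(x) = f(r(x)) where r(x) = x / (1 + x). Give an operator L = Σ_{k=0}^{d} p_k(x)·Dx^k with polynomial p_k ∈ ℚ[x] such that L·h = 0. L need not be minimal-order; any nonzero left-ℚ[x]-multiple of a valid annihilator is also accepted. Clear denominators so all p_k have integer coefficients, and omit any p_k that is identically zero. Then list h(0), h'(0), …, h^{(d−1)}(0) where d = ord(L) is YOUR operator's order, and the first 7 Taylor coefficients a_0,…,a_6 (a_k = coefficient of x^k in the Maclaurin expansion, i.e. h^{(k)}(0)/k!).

L = -1 + (1 + 4·x + 3·x^2)·Dx  (order 1).
h: a_k = -1, -1, 3/2, -5/2, 37/8, -75/8, 327/16, …
ICs: h(0) = -1.

f: a_k = -1, -1, 1/2, -1/2, 5/8, -7/8, 21/16, …
Change of var in L_f (x↦r) gives L₀.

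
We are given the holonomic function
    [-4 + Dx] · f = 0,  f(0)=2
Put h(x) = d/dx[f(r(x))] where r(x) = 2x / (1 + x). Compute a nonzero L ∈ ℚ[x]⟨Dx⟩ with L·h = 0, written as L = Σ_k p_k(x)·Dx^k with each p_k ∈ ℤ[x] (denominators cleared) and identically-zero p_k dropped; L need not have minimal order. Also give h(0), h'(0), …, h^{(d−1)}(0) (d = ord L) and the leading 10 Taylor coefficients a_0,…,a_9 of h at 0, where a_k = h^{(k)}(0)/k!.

f: a_k = 2, 8, 16, 64/3, 64/3, 256/15, 512/45, 2048/315, 1024/315, 4096/2835, …
f∘r: x↦r, Dx↦Dx/r' in L_f ⇒ L₀.
Differentiate: ansatz ord ≤ ord L₀ ⇒ L.
L = (6 - 2·x) + (-1 - 2·x - x^2)·Dx  (order 1).
h: a_k = 16, 96, 176, 64/3, -176, 736/15, 6448/45, -6016/35, 9008/315, 397216/2835, …
ICs: h(0) = 16.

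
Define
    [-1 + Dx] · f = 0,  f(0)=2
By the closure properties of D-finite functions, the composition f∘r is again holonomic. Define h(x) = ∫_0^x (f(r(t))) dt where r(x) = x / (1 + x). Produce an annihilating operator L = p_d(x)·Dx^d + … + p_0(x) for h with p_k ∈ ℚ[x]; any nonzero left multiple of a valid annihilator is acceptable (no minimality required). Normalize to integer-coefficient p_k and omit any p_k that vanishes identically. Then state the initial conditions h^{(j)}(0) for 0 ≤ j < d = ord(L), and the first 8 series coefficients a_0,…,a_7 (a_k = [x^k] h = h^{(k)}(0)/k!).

f: a_k = 2, 2, 1, 1/3, 1/12, 1/60, 1/360, 1/2520, …
f∘r: x↦r, Dx↦Dx/r' in L_f ⇒ L₀.
Integrate: L := L₀·Dx.
L = -Dx + (1 + 2·x + x^2)·Dx^2  (order 2).
h: a_k = 0, 2, 1, -1/3, 1/12, 1/60, -19/360, 151/2520, …
ICs: h(0) = 0, h′(0) = 2.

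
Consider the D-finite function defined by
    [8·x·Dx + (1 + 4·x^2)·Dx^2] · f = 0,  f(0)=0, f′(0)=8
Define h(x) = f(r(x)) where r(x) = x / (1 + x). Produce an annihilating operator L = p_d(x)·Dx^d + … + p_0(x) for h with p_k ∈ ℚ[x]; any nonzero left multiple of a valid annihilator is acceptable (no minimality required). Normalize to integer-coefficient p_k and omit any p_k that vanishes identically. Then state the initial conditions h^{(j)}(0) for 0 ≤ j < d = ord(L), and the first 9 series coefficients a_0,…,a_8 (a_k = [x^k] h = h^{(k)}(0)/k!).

f: a_k = 0, 8, 0, -32/3, 0, 128/5, 0, -512/7, 0, …
Substitute x→r, Dx→(1/r')Dx; clear ⇒ L₀.
L = (2 + 10·x)·Dx + (1 + 2·x + 5·x^2)·Dx^2  (order 2).
h: a_k = 0, 8, -8, -8/3, 24, -152/5, -88/3, 1112/7, -168, …
ICs: h(0) = 0, h′(0) = 8.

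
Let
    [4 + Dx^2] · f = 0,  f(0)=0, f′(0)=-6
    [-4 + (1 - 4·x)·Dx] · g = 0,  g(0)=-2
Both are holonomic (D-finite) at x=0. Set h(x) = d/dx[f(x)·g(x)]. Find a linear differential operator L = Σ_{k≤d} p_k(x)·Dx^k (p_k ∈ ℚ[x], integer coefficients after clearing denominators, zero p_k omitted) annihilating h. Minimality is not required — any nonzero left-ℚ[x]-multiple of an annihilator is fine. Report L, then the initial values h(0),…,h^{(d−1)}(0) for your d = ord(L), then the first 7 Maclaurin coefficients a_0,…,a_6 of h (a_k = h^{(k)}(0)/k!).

L = (-28 - 32·x + 64·x^2) + (-8 + 32·x)·Dx + (1 - 8·x + 16·x^2)·Dx^2  (order 2).
h: a_k = 12, 96, 552, 2944, 14728, 353472/5, 4948592/15, …
ICs: h(0) = 12, h′(0) = 96.

f: a_k = 0, -6, 0, 4, 0, -4/5, 0, …
g: a_k = -2, -8, -32, -128, -512, -2048, -8192, …
Sym-product of L_f,L_g gives L₀ (≤ ord 2).
Differentiate: ansatz ord ≤ ord L₀ ⇒ L.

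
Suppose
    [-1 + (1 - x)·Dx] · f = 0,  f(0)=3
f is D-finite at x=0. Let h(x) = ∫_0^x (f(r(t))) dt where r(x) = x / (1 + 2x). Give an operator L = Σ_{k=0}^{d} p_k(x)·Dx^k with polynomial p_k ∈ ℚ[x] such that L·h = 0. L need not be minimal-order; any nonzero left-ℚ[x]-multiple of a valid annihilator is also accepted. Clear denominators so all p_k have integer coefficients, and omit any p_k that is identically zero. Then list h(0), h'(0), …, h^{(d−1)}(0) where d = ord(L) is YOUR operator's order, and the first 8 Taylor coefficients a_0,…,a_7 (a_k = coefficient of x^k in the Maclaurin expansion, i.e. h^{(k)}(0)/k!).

f: a_k = 3, 3, 3, 3, 3, 3, 3, 3, …
f∘r: x↦r, Dx↦Dx/r' in L_f ⇒ L₀.
h=∫h₀ ⇒ L = L₀·Dx.
L = -Dx + (1 + 3·x + 2·x^2)·Dx^2  (order 2).
h: a_k = 0, 3, 3/2, -1, 3/4, -3/5, 1/2, -3/7, …
ICs: h(0) = 0, h′(0) = 3.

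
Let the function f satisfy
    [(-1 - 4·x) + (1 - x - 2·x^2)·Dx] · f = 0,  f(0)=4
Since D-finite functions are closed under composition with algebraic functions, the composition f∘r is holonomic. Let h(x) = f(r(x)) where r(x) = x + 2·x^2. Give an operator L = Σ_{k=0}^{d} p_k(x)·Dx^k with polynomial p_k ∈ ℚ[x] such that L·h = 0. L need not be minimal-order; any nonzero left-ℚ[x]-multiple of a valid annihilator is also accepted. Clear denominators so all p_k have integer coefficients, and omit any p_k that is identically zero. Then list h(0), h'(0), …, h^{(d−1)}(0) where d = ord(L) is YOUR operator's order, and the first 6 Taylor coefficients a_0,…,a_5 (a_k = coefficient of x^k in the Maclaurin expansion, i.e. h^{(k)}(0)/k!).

f: a_k = 4, 4, 12, 20, 44, 84, …
Change of var in L_f (x↦r) gives L₀.
L = (1 + 8·x + 24·x^2 + 32·x^3) + (-1 + x + 4·x^2 + 8·x^3 + 8·x^4)·Dx  (order 1).
h: a_k = 4, 4, 20, 68, 212, 676, …
ICs: h(0) = 4.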